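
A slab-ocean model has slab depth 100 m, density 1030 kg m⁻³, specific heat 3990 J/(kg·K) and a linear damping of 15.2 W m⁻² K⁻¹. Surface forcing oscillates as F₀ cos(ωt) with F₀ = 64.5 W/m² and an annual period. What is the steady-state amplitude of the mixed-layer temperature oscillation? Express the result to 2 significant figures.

Areal heat capacity C = ρ c_p D = 1030 × 3990 × 100 = 4.11×10^8 J/(m^2 K).
Angular frequency ω = 2π / T = 2π / 3.15×10^7 s = 1.99×10^-7 s⁻¹.
√((Cω)² + λ²) = √((81.9)² + 15.2²) = 83.3 W/(m²·K).
Amplitude A = F₀ / √((Cω)²+λ²) = 64.5 / 83.3 = 0.774 K.

0.77 K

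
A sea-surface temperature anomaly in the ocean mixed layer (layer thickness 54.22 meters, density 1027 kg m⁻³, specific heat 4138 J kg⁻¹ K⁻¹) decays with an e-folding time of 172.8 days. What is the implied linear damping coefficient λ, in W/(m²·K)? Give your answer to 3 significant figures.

15.4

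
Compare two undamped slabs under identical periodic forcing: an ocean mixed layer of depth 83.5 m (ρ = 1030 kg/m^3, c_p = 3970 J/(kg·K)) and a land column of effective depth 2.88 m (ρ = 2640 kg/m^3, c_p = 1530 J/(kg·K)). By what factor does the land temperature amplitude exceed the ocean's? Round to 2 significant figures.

29

C_ocean = 1030 × 3970 × 83.5 = 3.41×10^8 J/(m²·K).
C_land = 2640 × 1530 × 2.88 = 1.16×10^7 J/(m²·K).
Undamped amplitude ∝ 1/C, so A_land/A_ocean = C_ocean/C_land = 29.4.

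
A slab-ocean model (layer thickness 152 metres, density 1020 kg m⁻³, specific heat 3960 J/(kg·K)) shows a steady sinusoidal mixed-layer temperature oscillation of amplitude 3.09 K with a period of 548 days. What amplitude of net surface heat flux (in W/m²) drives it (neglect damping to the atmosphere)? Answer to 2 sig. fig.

250

Areal heat capacity C = ρ c_p D = 1020 × 3960 × 152 = 6.14×10^8 J/(m²·K).
ω = 2π / 4.73×10^7 s = 1.33×10^-7 s⁻¹.
Cω = 6.14×10^8 × 1.33×10^-7 = 81.5 W/(m²·K).
F₀ = A × Cω = 3.09 × 81.5 = 252 W/m².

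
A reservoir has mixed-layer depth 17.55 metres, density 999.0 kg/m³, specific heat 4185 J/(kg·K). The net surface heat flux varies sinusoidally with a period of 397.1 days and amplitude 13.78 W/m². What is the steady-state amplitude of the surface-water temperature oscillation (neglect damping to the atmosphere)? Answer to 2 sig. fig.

1.0 K

Areal heat capacity C = ρ c_p D = 999.0 × 4185 × 17.55 = 7.34×10^7 J m⁻² K⁻¹.
Angular frequency ω = 2π / T = 2π / 3.43×10^7 s = 1.83×10^-7 s⁻¹.
Cω = 7.34×10^7 × 1.83×10^-7 = 13.4 W/(m²·K).
Amplitude A = F₀ / (Cω) = 13.78 / 13.4 = 1.03 K.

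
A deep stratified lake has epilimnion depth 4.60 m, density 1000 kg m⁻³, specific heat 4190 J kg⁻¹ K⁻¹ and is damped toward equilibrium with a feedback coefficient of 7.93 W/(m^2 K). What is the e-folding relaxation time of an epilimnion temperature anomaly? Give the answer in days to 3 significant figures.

Areal heat capacity C = ρ c_p D = 1000 × 4190 × 4.60 = 1.93×10^7 J m⁻² K⁻¹.
Relaxation time τ = C / λ = 1.93×10^7 / 7.93 = 2.43×10^6 s.
In days: 2.43×10^6 s / (86400 s/day) = 28.1 days.

28.1 days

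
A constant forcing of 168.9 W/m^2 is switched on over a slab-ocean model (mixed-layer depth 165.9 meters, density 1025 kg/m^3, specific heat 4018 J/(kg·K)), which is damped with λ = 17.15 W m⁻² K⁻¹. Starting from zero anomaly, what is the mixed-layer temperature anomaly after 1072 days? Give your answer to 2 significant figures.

Areal heat capacity C = ρ c_p D = 1025 × 4018 × 165.9 = 6.83×10^8 J/(m^2 K).
τ = C / λ = 6.83×10^8 / 17.15 = 3.98×10^7 s.
Equilibrium anomaly ΔT_eq = F / λ = 168.9 / 17.15 = 9.85 K.
t = 1072 days = 9.26×10^7 s, so t/τ = 2.32.
ΔT(t) = ΔT_eq (1 − e^(−t/τ)) = 9.85 × (1 − e^−2.32) = 8.89 K.

8.9 K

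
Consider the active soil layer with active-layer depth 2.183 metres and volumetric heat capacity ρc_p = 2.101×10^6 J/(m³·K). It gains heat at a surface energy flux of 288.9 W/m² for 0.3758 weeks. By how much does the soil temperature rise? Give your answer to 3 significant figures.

14.3 K

Areal heat capacity C = ρc_p × D = 2.101×10^6 × 2.183 = 4.59×10^6 J/(m²·K).
Net heat input Q = F Δt = 288.9 × (0.3758 weeks × 6.048×10^5 s/week) = 6.57×10^7 J/m².
ΔT = Q / C = 6.57×10^7 / 4.59×10^6 = 14.3 K.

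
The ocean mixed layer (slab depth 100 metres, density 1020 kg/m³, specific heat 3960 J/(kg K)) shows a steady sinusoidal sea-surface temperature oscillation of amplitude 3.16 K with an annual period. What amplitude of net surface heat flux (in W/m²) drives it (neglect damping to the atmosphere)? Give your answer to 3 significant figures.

Areal heat capacity C = ρ c_p D = 1020 × 3960 × 100 = 4.04×10^8 J m⁻² K⁻¹.
ω = 2π / 3.15×10^7 s = 1.99×10^-7 s⁻¹.
Cω = 4.04×10^8 × 1.99×10^-7 = 80.5 W/(m²·K).
F₀ = A × Cω = 3.16 × 80.5 = 254 W/m².

254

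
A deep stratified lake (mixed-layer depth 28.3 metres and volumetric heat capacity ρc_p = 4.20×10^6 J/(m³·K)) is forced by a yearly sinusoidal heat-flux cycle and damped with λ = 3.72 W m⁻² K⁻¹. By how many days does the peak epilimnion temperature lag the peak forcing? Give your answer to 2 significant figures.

82 days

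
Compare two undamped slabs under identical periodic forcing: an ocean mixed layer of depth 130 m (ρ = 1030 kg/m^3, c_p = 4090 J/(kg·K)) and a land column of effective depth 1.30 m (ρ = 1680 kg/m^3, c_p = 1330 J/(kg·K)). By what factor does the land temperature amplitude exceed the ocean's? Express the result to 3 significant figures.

C_ocean = 1030 × 4090 × 130 = 5.48×10^8 J/(m²·K).
C_land = 1680 × 1330 × 1.30 = 2.90×10^6 J/(m²·K).
Undamped amplitude ∝ 1/C, so A_land/A_ocean = C_ocean/C_land = 189.

189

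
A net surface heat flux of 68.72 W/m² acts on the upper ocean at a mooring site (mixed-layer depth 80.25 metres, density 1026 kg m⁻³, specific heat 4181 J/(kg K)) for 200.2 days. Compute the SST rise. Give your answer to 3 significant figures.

3.45 K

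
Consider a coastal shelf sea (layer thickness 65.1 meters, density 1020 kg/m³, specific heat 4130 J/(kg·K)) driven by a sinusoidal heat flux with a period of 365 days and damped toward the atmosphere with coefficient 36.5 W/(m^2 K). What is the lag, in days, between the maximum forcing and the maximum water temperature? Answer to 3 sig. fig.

57.0 days

Areal heat capacity C = ρ c_p D = 1020 × 4130 × 65.1 = 2.74×10^8 J/(m²·K).
ω = 2π / 3.15×10^7 s = 1.99×10^-7 s⁻¹.
Phase lag φ = arctan(Cω/λ) = arctan(54.6/36.5) = 0.982 rad.
Time lag = φ / ω = 0.982 / 1.99×10^-7 = 4.93×10^6 s = 57.0 days.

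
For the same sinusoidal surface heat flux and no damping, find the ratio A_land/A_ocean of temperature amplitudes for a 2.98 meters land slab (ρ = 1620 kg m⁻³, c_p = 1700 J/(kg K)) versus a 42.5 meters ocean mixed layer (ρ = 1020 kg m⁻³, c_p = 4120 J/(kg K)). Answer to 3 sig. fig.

21.8

C_ocean = 1020 × 4120 × 42.5 = 1.79×10^8 J/(m²·K).
C_land = 1620 × 1700 × 2.98 = 8.21×10^6 J/(m²·K).
Undamped amplitude ∝ 1/C, so A_land/A_ocean = C_ocean/C_land = 21.8.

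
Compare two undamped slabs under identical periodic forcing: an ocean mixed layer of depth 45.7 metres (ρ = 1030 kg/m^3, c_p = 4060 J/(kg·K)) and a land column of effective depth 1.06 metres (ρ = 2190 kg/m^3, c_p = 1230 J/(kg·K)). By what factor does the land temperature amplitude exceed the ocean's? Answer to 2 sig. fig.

C_ocean = 1030 × 4060 × 45.7 = 1.91×10^8 J/(m²·K).
C_land = 2190 × 1230 × 1.06 = 2.86×10^6 J/(m²·K).
Undamped amplitude ∝ 1/C, so A_land/A_ocean = C_ocean/C_land = 66.9.

67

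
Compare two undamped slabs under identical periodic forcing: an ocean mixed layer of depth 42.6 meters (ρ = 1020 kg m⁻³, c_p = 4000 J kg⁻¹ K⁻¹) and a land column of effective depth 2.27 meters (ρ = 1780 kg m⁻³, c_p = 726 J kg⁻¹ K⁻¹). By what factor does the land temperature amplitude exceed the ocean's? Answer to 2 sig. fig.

59

C_ocean = 1020 × 4000 × 42.6 = 1.74×10^8 J/(m²·K).
C_land = 1780 × 726 × 2.27 = 2.93×10^6 J/(m²·K).
Undamped amplitude ∝ 1/C, so A_land/A_ocean = C_ocean/C_land = 59.2.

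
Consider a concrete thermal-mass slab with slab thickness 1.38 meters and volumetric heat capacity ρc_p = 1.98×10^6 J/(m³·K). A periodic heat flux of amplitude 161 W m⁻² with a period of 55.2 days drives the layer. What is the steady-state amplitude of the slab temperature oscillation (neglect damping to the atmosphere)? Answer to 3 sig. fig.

44.7 K

Areal heat capacity C = ρc_p × D = 1.98×10^6 × 1.38 = 2.73×10^6 J/(m²·K).
Angular frequency ω = 2π / T = 2π / 4.77×10^6 s = 1.32×10^-6 s⁻¹.
Cω = 2.73×10^6 × 1.32×10^-6 = 3.60 W/(m²·K).
Amplitude A = F₀ / (Cω) = 161 / 3.60 = 44.7 K.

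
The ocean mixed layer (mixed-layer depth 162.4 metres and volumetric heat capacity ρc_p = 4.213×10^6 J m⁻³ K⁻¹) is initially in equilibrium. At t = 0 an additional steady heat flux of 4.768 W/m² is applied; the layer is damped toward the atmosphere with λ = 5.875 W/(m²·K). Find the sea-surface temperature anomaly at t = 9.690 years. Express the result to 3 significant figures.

0.753 K

Areal heat capacity C = ρc_p × D = 4.213×10^6 × 162.4 = 6.84×10^8 J/(m^2 K).
τ = C / λ = 6.84×10^8 / 5.875 = 1.16×10^8 s.
Equilibrium anomaly ΔT_eq = F / λ = 4.768 / 5.875 = 0.812 K.
t = 9.690 years = 3.06×10^8 s, so t/τ = 2.63.
ΔT(t) = ΔT_eq (1 − e^(−t/τ)) = 0.812 × (1 − e^−2.63) = 0.753 K.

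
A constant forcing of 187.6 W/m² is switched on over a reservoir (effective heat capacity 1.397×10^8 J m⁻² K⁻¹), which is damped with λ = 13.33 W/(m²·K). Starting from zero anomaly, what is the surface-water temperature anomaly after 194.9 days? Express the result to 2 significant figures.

11 K

Areal heat capacity C = 1.397×10^8 J m⁻² K⁻¹ (given).
τ = C / λ = 1.40×10^8 / 13.33 = 1.05×10^7 s.
Equilibrium anomaly ΔT_eq = F / λ = 187.6 / 13.33 = 14.1 K.
t = 194.9 days = 1.68×10^7 s, so t/τ = 1.61.
ΔT(t) = ΔT_eq (1 − e^(−t/τ)) = 14.1 × (1 − e^−1.61) = 11.3 K.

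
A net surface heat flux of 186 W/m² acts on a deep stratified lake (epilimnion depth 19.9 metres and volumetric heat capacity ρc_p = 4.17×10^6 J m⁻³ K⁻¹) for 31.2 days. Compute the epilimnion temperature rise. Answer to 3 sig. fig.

Areal heat capacity C = ρc_p × D = 4.17×10^6 × 19.9 = 8.30×10^7 J m⁻² K⁻¹.
Net heat input Q = F Δt = 186 × (31.2 days × 86400 s/day) = 5.01×10^8 J/m².
ΔT = Q / C = 5.01×10^8 / 8.30×10^7 = 6.04 K.

6.04 K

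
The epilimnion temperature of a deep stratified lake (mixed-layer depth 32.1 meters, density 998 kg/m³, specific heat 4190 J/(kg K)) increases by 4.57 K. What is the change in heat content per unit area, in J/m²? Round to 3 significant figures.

Areal heat capacity C = ρ c_p D = 998 × 4190 × 32.1 = 1.34×10^8 J m⁻² K⁻¹.
ΔQ = C ΔT = 1.34×10^8 × 4.57 = 6.13×10^8 J/m².

6.13×10^8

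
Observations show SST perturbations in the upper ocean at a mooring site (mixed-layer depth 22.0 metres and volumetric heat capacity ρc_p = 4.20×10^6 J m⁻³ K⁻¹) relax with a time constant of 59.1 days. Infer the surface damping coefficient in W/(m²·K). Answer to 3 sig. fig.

18.1

Areal heat capacity C = ρc_p × D = 4.20×10^6 × 22.0 = 9.24×10^7 J m⁻² K⁻¹.
τ = 59.1 days = 5.11×10^6 s.
λ = C / τ = 9.24×10^7 / 5.11×10^6 = 18.1 W/(m²·K).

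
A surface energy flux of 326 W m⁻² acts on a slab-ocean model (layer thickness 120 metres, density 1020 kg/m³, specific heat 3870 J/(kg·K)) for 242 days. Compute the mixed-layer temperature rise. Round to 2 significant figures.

14 K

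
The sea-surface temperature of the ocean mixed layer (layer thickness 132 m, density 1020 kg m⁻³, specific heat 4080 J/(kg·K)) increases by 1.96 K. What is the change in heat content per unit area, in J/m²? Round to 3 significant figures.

Areal heat capacity C = ρ c_p D = 1020 × 4080 × 132 = 5.49×10^8 J/(m^2 K).
ΔQ = C ΔT = 5.49×10^8 × 1.96 = 1.08×10^9 J/m².

1.08×10^9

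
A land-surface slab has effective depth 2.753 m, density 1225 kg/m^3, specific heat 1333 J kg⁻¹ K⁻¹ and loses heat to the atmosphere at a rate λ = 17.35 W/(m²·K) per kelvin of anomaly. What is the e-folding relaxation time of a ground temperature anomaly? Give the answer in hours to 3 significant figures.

Areal heat capacity C = ρ c_p D = 1225 × 1333 × 2.753 = 4.50×10^6 J/(m²·K).
Relaxation time τ = C / λ = 4.50×10^6 / 17.35 = 2.59×10^5 s.
In hours: 2.59×10^5 s / (3600 s/hour) = 72.0 hours.

72.0 hours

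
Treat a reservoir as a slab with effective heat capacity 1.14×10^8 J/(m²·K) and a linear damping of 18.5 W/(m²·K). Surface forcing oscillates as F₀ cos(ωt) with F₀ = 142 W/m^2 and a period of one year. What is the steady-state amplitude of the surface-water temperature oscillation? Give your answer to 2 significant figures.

Areal heat capacity C = 1.14×10^8 J/(m²·K) (given).
Angular frequency ω = 2π / T = 2π / 3.15×10^7 s = 1.99×10^-7 s⁻¹.
√((Cω)² + λ²) = √((22.7)² + 18.5²) = 29.3 W/(m²·K).
Amplitude A = F₀ / √((Cω)²+λ²) = 142 / 29.3 = 4.85 K.

4.8 K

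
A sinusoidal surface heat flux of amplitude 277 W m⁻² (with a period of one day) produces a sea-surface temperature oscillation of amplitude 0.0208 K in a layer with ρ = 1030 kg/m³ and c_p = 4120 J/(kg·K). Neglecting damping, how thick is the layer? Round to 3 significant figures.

43.2 m

ω = 2π / 86400 s = 7.27×10^-5 s⁻¹.
Required C = F₀ / (A ω) = 277 / (0.0208 × 7.27×10^-5) = 1.83×10^8 J/(m²·K).
D = C / (ρ c_p) = 1.83×10^8 / (1030 × 4120) = 43.2 m.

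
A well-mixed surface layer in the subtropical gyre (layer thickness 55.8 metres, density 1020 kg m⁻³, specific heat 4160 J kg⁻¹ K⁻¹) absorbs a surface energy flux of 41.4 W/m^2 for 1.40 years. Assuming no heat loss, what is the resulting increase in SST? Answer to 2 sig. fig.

Areal heat capacity C = ρ c_p D = 1020 × 4160 × 55.8 = 2.37×10^8 J/(m^2 K).
Net heat input Q = F Δt = 41.4 × (1.40 years × 3.156×10^7 s/year) = 1.83×10^9 J/m².
ΔT = Q / C = 1.83×10^9 / 2.37×10^8 = 7.73 K.

7.7 K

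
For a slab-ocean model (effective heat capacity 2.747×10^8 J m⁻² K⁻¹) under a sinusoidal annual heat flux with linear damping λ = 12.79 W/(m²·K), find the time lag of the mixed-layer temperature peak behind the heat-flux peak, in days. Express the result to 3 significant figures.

77.9 days

Areal heat capacity C = 2.747×10^8 J m⁻² K⁻¹ (given).
ω = 2π / 3.15×10^7 s = 1.99×10^-7 s⁻¹.
Phase lag φ = arctan(Cω/λ) = arctan(54.7/12.79) = 1.34 rad.
Time lag = φ / ω = 1.34 / 1.99×10^-7 = 6.73×10^6 s = 77.9 days.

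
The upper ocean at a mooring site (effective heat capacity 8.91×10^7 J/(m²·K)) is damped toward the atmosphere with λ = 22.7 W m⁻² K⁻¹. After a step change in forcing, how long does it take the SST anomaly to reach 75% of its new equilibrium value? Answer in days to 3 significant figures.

Areal heat capacity C = 8.91×10^7 J/(m²·K) (given).
τ = C / λ = 8.91×10^7 / 22.7 = 3.93×10^6 s.
Fraction reached: 1 − e^(−t/τ) = 0.75 ⇒ t = −τ ln(1 − 0.75) = τ × 1.39.
t = 5.44×10^6 s = 63.0 days.

63.0 days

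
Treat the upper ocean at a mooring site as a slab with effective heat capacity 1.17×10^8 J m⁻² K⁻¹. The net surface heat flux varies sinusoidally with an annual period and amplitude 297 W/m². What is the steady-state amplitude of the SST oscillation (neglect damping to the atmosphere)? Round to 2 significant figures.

Areal heat capacity C = 1.17×10^8 J m⁻² K⁻¹ (given).
Angular frequency ω = 2π / T = 2π / 3.15×10^7 s = 1.99×10^-7 s⁻¹.
Cω = 1.17×10^8 × 1.99×10^-7 = 23.3 W/(m²·K).
Amplitude A = F₀ / (Cω) = 297 / 23.3 = 12.7 K.

13 K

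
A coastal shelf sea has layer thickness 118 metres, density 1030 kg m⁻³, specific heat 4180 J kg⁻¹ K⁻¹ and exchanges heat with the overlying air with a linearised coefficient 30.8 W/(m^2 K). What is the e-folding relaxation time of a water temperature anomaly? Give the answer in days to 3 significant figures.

191 days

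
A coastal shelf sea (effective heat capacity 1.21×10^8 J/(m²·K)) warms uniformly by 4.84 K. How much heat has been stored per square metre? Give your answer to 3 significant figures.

Areal heat capacity C = 1.21×10^8 J/(m²·K) (given).
ΔQ = C ΔT = 1.21×10^8 × 4.84 = 5.86×10^8 J/m².

5.86×10^8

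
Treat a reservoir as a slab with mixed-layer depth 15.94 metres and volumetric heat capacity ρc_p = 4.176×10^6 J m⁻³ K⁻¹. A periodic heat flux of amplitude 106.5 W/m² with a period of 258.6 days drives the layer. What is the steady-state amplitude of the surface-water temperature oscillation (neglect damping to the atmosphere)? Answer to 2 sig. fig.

5.7 K

Areal heat capacity C = ρc_p × D = 4.176×10^6 × 15.94 = 6.66×10^7 J m⁻² K⁻¹.
Angular frequency ω = 2π / T = 2π / 2.23×10^7 s = 2.81×10^-7 s⁻¹.
Cω = 6.66×10^7 × 2.81×10^-7 = 18.7 W/(m²·K).
Amplitude A = F₀ / (Cω) = 106.5 / 18.7 = 5.69 K.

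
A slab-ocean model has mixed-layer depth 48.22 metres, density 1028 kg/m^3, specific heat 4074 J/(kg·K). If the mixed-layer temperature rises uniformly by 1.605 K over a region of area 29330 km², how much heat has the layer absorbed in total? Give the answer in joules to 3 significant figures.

Areal heat capacity C = ρ c_p D = 1028 × 4074 × 48.22 = 2.02×10^8 J/(m²·K).
Heat per unit area: q = C ΔT = 2.02×10^8 × 1.605 = 3.24×10^8 J/m².
Total heat: Q = q × A = 3.24×10^8 × (29330 × 10⁶ m²) = 9.51×10^18 J.

9.51×10^18 J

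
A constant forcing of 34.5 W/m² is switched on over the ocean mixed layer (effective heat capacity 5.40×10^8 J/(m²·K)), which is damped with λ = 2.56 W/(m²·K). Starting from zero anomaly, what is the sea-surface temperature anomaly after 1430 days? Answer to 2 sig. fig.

6.0 K

Areal heat capacity C = 5.40×10^8 J/(m²·K) (given).
τ = C / λ = 5.40×10^8 / 2.56 = 2.11×10^8 s.
Equilibrium anomaly ΔT_eq = F / λ = 34.5 / 2.56 = 13.5 K.
t = 1430 days = 1.24×10^8 s, so t/τ = 0.586.
ΔT(t) = ΔT_eq (1 − e^(−t/τ)) = 13.5 × (1 − e^−0.586) = 5.97 K.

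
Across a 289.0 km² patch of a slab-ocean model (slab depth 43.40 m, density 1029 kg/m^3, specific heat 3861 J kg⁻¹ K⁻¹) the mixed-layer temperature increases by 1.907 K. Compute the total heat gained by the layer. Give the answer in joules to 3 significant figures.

Areal heat capacity C = ρ c_p D = 1029 × 3861 × 43.40 = 1.72×10^8 J m⁻² K⁻¹.
Heat per unit area: q = C ΔT = 1.72×10^8 × 1.907 = 3.29×10^8 J/m².
Total heat: Q = q × A = 3.29×10^8 × (289.0 × 10⁶ m²) = 9.50×10^16 J.

9.50×10^16 J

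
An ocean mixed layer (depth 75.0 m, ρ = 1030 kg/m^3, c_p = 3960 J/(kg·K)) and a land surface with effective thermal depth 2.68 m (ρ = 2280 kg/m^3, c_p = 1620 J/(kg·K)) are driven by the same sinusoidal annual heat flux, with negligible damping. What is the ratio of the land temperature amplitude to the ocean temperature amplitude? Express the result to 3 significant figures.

30.9

C_ocean = 1030 × 3960 × 75.0 = 3.06×10^8 J/(m²·K).
C_land = 2280 × 1620 × 2.68 = 9.90×10^6 J/(m²·K).
Undamped amplitude ∝ 1/C, so A_land/A_ocean = C_ocean/C_land = 30.9.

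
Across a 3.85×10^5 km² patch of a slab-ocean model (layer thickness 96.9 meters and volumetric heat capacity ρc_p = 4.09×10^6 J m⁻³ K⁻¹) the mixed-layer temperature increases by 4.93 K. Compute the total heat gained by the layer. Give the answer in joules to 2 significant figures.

7.5×10^20 J

Areal heat capacity C = ρc_p × D = 4.09×10^6 × 96.9 = 3.96×10^8 J/(m^2 K).
Heat per unit area: q = C ΔT = 3.96×10^8 × 4.93 = 1.95×10^9 J/m².
Total heat: Q = q × A = 1.95×10^9 × (3.85×10^5 × 10⁶ m²) = 7.52×10^20 J.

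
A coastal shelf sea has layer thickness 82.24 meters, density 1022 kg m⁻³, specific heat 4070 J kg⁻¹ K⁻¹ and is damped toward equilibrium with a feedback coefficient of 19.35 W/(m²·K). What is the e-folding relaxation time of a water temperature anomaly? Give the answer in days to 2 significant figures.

200 days

Areal heat capacity C = ρ c_p D = 1022 × 4070 × 82.24 = 3.42×10^8 J/(m²·K).
Relaxation time τ = C / λ = 3.42×10^8 / 19.35 = 1.77×10^7 s.
In days: 1.77×10^7 s / (86400 s/day) = 205 days.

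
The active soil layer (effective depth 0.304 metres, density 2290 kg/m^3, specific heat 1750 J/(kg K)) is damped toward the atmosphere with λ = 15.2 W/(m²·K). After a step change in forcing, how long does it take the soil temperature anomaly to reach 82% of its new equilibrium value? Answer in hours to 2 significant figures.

38 hours

Areal heat capacity C = ρ c_p D = 2290 × 1750 × 0.304 = 1.22×10^6 J/(m²·K).
τ = C / λ = 1.22×10^6 / 15.2 = 80200 s.
Fraction reached: 1 − e^(−t/τ) = 0.82 ⇒ t = −τ ln(1 − 0.82) = τ × 1.71.
t = 1.37×10^5 s = 38.2 hours.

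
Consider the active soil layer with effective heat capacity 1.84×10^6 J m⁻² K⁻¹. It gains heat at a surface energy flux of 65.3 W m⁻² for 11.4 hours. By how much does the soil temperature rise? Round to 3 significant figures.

Areal heat capacity C = 1.84×10^6 J m⁻² K⁻¹ (given).
Net heat input Q = F Δt = 65.3 × (11.4 hours × 3600 s/hour) = 2.68×10^6 J/m².
ΔT = Q / C = 2.68×10^6 / 1.84×10^6 = 1.46 K.

1.46 K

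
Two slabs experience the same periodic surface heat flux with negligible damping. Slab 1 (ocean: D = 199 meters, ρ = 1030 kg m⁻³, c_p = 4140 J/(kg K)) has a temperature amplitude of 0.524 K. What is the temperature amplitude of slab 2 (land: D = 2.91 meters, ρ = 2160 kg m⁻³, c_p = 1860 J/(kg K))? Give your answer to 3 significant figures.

C_ocean = 8.49×10^8 J/(m²·K); C_land = 1.17×10^7 J/(m²·K).
A ∝ 1/C ⇒ A_land = A_ocean × C_ocean/C_land = 0.524 × 72.6 = 38.0 K.

38.0 K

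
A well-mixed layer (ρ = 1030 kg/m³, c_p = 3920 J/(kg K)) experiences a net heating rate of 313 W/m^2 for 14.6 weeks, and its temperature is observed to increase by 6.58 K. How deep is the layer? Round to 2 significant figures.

Heat input Q = F Δt = 313 × 8.83×10^6 s = 2.76×10^9 J/m².
Required areal heat capacity C = Q / ΔT = 4.20×10^8 J/(m²·K).
Depth D = C / (ρ c_p) = 4.20×10^8 / (1030 × 3920) = 104 m.

100 m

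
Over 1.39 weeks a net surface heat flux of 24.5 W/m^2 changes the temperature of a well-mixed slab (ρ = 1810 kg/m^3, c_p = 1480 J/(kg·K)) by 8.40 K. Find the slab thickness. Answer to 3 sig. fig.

0.915 m

Heat input Q = F Δt = 24.5 × 8.41×10^5 s = 2.06×10^7 J/m².
Required areal heat capacity C = Q / ΔT = 2.45×10^6 J/(m²·K).
Depth D = C / (ρ c_p) = 2.45×10^6 / (1810 × 1480) = 0.915 m.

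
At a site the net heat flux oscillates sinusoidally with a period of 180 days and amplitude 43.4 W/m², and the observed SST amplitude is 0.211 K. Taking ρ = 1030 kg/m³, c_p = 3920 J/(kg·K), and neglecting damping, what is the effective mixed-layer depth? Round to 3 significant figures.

126 m

ω = 2π / 1.56×10^7 s = 4.04×10^-7 s⁻¹.
Required C = F₀ / (A ω) = 43.4 / (0.211 × 4.04×10^-7) = 5.09×10^8 J/(m²·K).
D = C / (ρ c_p) = 5.09×10^8 / (1030 × 3920) = 126 m.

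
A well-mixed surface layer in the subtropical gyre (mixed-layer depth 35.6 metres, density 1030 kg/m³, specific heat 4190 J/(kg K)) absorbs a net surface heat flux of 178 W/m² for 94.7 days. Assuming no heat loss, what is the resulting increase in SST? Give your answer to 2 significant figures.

9.5 K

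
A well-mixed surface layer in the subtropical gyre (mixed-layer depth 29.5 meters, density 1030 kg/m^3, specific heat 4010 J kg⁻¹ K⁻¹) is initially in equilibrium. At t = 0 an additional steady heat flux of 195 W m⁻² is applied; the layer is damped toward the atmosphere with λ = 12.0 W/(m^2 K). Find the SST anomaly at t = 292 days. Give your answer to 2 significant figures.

15 K

Areal heat capacity C = ρ c_p D = 1030 × 4010 × 29.5 = 1.22×10^8 J m⁻² K⁻¹.
τ = C / λ = 1.22×10^8 / 12.0 = 1.02×10^7 s.
Equilibrium anomaly ΔT_eq = F / λ = 195 / 12.0 = 16.2 K.
t = 292 days = 2.52×10^7 s, so t/τ = 2.48.
ΔT(t) = ΔT_eq (1 − e^(−t/τ)) = 16.2 × (1 − e^−2.48) = 14.9 K.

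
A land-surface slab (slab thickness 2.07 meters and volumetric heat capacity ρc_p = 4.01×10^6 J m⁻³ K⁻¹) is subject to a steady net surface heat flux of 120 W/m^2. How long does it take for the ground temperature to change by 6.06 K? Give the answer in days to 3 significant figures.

4.85 days

Areal heat capacity C = ρc_p × D = 4.01×10^6 × 2.07 = 8.30×10^6 J/(m^2 K).
Time required: Δt = C ΔT / F = 8.30×10^6 × 6.06 / 120 = 4.19×10^5 s.
In days: 4.19×10^5 s / (86400 s/day) = 4.85 days.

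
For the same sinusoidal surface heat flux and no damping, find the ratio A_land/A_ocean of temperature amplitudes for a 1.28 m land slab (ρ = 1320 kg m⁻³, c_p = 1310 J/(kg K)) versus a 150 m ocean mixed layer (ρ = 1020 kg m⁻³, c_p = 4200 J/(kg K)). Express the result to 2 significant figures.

290

C_ocean = 1020 × 4200 × 150 = 6.43×10^8 J/(m²·K).
C_land = 1320 × 1310 × 1.28 = 2.21×10^6 J/(m²·K).
Undamped amplitude ∝ 1/C, so A_land/A_ocean = C_ocean/C_land = 290.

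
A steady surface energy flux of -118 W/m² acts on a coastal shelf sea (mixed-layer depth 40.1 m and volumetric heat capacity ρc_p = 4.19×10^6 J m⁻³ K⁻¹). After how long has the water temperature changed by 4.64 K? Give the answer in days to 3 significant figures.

Areal heat capacity C = ρc_p × D = 4.19×10^6 × 40.1 = 1.68×10^8 J m⁻² K⁻¹.
Time required: Δt = C ΔT / F = 1.68×10^8 × -4.64 / -118 = 6.61×10^6 s.
In days: 6.61×10^6 s / (86400 s/day) = 76.5 days.

76.5 days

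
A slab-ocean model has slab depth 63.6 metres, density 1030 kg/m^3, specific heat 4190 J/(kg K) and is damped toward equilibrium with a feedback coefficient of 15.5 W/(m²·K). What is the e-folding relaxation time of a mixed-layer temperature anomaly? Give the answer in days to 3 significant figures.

205 days

Areal heat capacity C = ρ c_p D = 1030 × 4190 × 63.6 = 2.74×10^8 J m⁻² K⁻¹.
Relaxation time τ = C / λ = 2.74×10^8 / 15.5 = 1.77×10^7 s.
In days: 1.77×10^7 s / (86400 s/day) = 205 days.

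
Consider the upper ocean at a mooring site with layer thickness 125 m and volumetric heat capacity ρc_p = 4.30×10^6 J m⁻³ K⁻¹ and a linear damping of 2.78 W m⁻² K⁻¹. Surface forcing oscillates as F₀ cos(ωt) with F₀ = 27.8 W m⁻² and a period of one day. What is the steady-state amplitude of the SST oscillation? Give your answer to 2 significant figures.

7.1×10^-4 K

Areal heat capacity C = ρc_p × D = 4.30×10^6 × 125 = 5.38×10^8 J/(m^2 K).
Angular frequency ω = 2π / T = 2π / 86400 s = 7.27×10^-5 s⁻¹.
√((Cω)² + λ²) = √((39100)² + 2.78²) = 39100 W/(m²·K).
Amplitude A = F₀ / √((Cω)²+λ²) = 27.8 / 39100 = 7.11×10^-4 K.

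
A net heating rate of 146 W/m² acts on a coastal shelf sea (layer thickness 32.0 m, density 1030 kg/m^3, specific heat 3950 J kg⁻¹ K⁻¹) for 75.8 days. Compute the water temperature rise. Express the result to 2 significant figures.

7.3 K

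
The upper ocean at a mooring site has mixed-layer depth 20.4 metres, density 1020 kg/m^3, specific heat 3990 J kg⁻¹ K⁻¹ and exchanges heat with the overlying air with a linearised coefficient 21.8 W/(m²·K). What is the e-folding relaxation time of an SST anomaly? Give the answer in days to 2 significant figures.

44 days

Areal heat capacity C = ρ c_p D = 1020 × 3990 × 20.4 = 8.30×10^7 J/(m^2 K).
Relaxation time τ = C / λ = 8.30×10^7 / 21.8 = 3.81×10^6 s.
In days: 3.81×10^6 s / (86400 s/day) = 44.1 days.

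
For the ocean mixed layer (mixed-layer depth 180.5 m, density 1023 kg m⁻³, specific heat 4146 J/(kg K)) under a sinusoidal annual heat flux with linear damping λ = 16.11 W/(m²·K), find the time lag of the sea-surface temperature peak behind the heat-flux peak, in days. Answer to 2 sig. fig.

Areal heat capacity C = ρ c_p D = 1023 × 4146 × 180.5 = 7.66×10^8 J/(m²·K).
ω = 2π / 3.15×10^7 s = 1.99×10^-7 s⁻¹.
Phase lag φ = arctan(Cω/λ) = arctan(153/16.11) = 1.47 rad.
Time lag = φ / ω = 1.47 / 1.99×10^-7 = 7.36×10^6 s = 85.1 days.

85 days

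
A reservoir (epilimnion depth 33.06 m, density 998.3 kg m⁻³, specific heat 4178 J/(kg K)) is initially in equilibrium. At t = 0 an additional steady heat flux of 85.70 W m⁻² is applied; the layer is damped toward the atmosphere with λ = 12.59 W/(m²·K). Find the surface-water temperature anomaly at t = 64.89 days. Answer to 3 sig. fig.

Areal heat capacity C = ρ c_p D = 998.3 × 4178 × 33.06 = 1.38×10^8 J/(m²·K).
τ = C / λ = 1.38×10^8 / 12.59 = 1.10×10^7 s.
Equilibrium anomaly ΔT_eq = F / λ = 85.70 / 12.59 = 6.81 K.
t = 64.89 days = 5.61×10^6 s, so t/τ = 0.512.
ΔT(t) = ΔT_eq (1 − e^(−t/τ)) = 6.81 × (1 − e^−0.512) = 2.73 K.

2.73 K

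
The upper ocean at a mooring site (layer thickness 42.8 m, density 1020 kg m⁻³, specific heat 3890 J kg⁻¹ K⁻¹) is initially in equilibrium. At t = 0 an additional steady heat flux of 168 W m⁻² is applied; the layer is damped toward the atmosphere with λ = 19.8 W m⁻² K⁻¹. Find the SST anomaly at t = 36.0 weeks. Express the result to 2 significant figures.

Areal heat capacity C = ρ c_p D = 1020 × 3890 × 42.8 = 1.70×10^8 J/(m^2 K).
τ = C / λ = 1.70×10^8 / 19.8 = 8.58×10^6 s.
Equilibrium anomaly ΔT_eq = F / λ = 168 / 19.8 = 8.48 K.
t = 36.0 weeks = 2.18×10^7 s, so t/τ = 2.54.
ΔT(t) = ΔT_eq (1 − e^(−t/τ)) = 8.48 × (1 − e^−2.54) = 7.81 K.

7.8 K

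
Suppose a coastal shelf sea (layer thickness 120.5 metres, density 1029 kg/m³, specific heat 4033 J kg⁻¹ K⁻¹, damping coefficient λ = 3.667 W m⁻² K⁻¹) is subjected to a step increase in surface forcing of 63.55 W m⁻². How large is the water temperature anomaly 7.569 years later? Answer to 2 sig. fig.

14 K

Areal heat capacity C = ρ c_p D = 1029 × 4033 × 120.5 = 5.00×10^8 J m⁻² K⁻¹.
τ = C / λ = 5.00×10^8 / 3.667 = 1.36×10^8 s.
Equilibrium anomaly ΔT_eq = F / λ = 63.55 / 3.667 = 17.3 K.
t = 7.569 years = 2.39×10^8 s, so t/τ = 1.75.
ΔT(t) = ΔT_eq (1 − e^(−t/τ)) = 17.3 × (1 − e^−1.75) = 14.3 K.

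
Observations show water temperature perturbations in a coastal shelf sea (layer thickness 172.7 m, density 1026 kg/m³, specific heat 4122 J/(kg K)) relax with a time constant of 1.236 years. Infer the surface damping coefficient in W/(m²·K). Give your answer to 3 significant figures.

Areal heat capacity C = ρ c_p D = 1026 × 4122 × 172.7 = 7.30×10^8 J/(m^2 K).
τ = 1.236 years = 3.90×10^7 s.
λ = C / τ = 7.30×10^8 / 3.90×10^7 = 18.7 W/(m²·K).

18.7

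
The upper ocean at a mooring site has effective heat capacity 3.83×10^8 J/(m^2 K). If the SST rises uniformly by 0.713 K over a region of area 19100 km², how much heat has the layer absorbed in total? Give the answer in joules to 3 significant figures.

Areal heat capacity C = 3.83×10^8 J/(m^2 K) (given).
Heat per unit area: q = C ΔT = 3.83×10^8 × 0.713 = 2.73×10^8 J/m².
Total heat: Q = q × A = 2.73×10^8 × (19100 × 10⁶ m²) = 5.22×10^18 J.

5.22×10^18 J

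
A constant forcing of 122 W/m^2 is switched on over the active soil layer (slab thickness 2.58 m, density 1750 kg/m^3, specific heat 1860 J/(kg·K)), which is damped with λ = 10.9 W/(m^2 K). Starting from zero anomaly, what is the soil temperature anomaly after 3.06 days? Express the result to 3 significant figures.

3.25 K

Areal heat capacity C = ρ c_p D = 1750 × 1860 × 2.58 = 8.40×10^6 J m⁻² K⁻¹.
τ = C / λ = 8.40×10^6 / 10.9 = 7.70×10^5 s.
Equilibrium anomaly ΔT_eq = F / λ = 122 / 10.9 = 11.2 K.
t = 3.06 days = 2.64×10^5 s, so t/τ = 0.343.
ΔT(t) = ΔT_eq (1 − e^(−t/τ)) = 11.2 × (1 − e^−0.343) = 3.25 K.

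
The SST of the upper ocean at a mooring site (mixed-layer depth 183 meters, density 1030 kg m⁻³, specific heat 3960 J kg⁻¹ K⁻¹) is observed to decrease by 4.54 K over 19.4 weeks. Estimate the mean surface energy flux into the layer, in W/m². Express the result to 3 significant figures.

Areal heat capacity C = ρ c_p D = 1030 × 3960 × 183 = 7.46×10^8 J/(m^2 K).
Required heat per unit area: Q = C ΔT = 7.46×10^8 × -4.54 = -3.39×10^9 J/m².
Flux F = Q / Δt = -3.39×10^9 / 1.17×10^7 s = -289 W/m².

-289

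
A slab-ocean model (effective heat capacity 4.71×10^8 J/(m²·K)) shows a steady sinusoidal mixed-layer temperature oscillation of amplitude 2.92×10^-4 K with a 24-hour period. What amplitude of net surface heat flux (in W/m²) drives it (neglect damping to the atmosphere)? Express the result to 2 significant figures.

10

Areal heat capacity C = 4.71×10^8 J/(m²·K) (given).
ω = 2π / 86400 s = 7.27×10^-5 s⁻¹.
Cω = 4.71×10^8 × 7.27×10^-5 = 34300 W/(m²·K).
F₀ = A × Cω = 2.92×10^-4 × 34300 = 10.0 W/m².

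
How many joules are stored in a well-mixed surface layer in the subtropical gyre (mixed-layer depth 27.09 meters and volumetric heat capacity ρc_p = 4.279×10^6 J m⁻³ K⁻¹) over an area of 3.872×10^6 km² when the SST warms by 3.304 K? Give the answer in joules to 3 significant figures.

Areal heat capacity C = ρc_p × D = 4.279×10^6 × 27.09 = 1.16×10^8 J/(m²·K).
Heat per unit area: q = C ΔT = 1.16×10^8 × 3.304 = 3.83×10^8 J/m².
Total heat: Q = q × A = 3.83×10^8 × (3.872×10^6 × 10⁶ m²) = 1.48×10^21 J.

1.48×10^21 J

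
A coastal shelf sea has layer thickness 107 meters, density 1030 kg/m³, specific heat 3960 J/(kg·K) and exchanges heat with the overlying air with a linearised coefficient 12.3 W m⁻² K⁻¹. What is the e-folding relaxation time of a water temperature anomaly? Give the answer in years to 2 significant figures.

Areal heat capacity C = ρ c_p D = 1030 × 3960 × 107 = 4.36×10^8 J/(m^2 K).
Relaxation time τ = C / λ = 4.36×10^8 / 12.3 = 3.55×10^7 s.
In years: 3.55×10^7 s / (3.156×10^7 s/year) = 1.12 years.

1.1 years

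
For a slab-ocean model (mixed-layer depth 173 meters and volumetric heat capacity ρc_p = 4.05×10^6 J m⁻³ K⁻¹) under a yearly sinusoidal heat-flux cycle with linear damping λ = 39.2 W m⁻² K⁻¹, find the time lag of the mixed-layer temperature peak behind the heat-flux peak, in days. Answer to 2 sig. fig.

Areal heat capacity C = ρc_p × D = 4.05×10^6 × 173 = 7.01×10^8 J m⁻² K⁻¹.
ω = 2π / 3.15×10^7 s = 1.99×10^-7 s⁻¹.
Phase lag φ = arctan(Cω/λ) = arctan(140/39.2) = 1.30 rad.
Time lag = φ / ω = 1.30 / 1.99×10^-7 = 6.51×10^6 s = 75.3 days.

75 days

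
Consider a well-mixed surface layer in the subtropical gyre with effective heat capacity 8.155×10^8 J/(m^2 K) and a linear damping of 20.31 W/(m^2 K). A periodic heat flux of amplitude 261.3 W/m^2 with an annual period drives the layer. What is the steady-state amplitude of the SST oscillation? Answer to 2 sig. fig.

Areal heat capacity C = 8.155×10^8 J/(m^2 K) (given).
Angular frequency ω = 2π / T = 2π / 3.15×10^7 s = 1.99×10^-7 s⁻¹.
√((Cω)² + λ²) = √((162)² + 20.31²) = 164 W/(m²·K).
Amplitude A = F₀ / √((Cω)²+λ²) = 261.3 / 164 = 1.60 K.

1.6 K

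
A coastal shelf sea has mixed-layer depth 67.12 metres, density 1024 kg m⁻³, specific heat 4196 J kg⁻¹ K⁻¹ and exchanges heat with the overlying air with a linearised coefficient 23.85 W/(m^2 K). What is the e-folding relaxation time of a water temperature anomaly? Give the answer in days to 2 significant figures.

Areal heat capacity C = ρ c_p D = 1024 × 4196 × 67.12 = 2.88×10^8 J/(m^2 K).
Relaxation time τ = C / λ = 2.88×10^8 / 23.85 = 1.21×10^7 s.
In days: 1.21×10^7 s / (86400 s/day) = 140 days.

140 days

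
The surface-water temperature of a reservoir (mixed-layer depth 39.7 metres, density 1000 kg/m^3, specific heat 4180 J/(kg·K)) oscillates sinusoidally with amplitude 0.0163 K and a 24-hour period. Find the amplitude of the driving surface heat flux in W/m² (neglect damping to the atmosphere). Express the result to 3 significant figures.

197

Areal heat capacity C = ρ c_p D = 1000 × 4180 × 39.7 = 1.66×10^8 J m⁻² K⁻¹.
ω = 2π / 86400 s = 7.27×10^-5 s⁻¹.
Cω = 1.66×10^8 × 7.27×10^-5 = 12100 W/(m²·K).
F₀ = A × Cω = 0.0163 × 12100 = 197 W/m².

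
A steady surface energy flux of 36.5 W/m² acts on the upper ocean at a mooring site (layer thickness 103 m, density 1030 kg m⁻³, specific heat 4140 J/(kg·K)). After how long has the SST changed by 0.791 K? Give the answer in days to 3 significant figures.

110 days

Areal heat capacity C = ρ c_p D = 1030 × 4140 × 103 = 4.39×10^8 J/(m²·K).
Time required: Δt = C ΔT / F = 4.39×10^8 × 0.791 / 36.5 = 9.52×10^6 s.
In days: 9.52×10^6 s / (86400 s/day) = 110 days.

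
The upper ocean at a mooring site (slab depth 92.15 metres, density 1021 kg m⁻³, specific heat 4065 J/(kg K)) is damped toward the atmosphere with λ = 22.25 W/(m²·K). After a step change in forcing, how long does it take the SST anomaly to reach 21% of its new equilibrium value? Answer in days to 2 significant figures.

47 days

Areal heat capacity C = ρ c_p D = 1021 × 4065 × 92.15 = 3.82×10^8 J/(m²·K).
τ = C / λ = 3.82×10^8 / 22.25 = 1.72×10^7 s.
Fraction reached: 1 − e^(−t/τ) = 0.21 ⇒ t = −τ ln(1 − 0.21) = τ × 0.236.
t = 4.05×10^6 s = 46.9 days.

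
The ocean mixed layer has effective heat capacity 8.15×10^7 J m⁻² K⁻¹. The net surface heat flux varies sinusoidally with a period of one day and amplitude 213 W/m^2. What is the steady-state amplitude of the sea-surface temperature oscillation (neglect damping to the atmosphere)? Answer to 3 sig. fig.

Areal heat capacity C = 8.15×10^7 J m⁻² K⁻¹ (given).
Angular frequency ω = 2π / T = 2π / 86400 s = 7.27×10^-5 s⁻¹.
Cω = 8.15×10^7 × 7.27×10^-5 = 5930 W/(m²·K).
Amplitude A = F₀ / (Cω) = 213 / 5930 = 0.0359 K.

0.0359 K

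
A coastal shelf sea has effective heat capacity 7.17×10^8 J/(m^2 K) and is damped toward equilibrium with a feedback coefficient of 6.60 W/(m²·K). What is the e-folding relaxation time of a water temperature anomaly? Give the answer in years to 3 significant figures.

Areal heat capacity C = 7.17×10^8 J/(m^2 K) (given).
Relaxation time τ = C / λ = 7.17×10^8 / 6.60 = 1.09×10^8 s.
In years: 1.09×10^8 s / (3.156×10^7 s/year) = 3.44 years.

3.44 years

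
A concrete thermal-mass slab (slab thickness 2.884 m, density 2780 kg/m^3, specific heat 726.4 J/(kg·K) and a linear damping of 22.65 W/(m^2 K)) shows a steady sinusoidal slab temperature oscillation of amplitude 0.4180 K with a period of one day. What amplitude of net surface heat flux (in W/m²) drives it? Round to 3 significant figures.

177

Areal heat capacity C = ρ c_p D = 2780 × 726.4 × 2.884 = 5.82×10^6 J m⁻² K⁻¹.
ω = 2π / 86400 s = 7.27×10^-5 s⁻¹.
√((Cω)² + λ²) = √((424)² + 22.65²) = 424 W/(m²·K).
F₀ = A × √((Cω)²+λ²) = 0.4180 × 424 = 177 W/m².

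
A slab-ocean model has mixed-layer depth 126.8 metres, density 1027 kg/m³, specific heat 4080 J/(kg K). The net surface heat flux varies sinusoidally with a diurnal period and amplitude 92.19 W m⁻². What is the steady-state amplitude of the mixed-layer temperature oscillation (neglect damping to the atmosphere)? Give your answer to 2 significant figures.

0.0024 K

Areal heat capacity C = ρ c_p D = 1027 × 4080 × 126.8 = 5.31×10^8 J/(m^2 K).
Angular frequency ω = 2π / T = 2π / 86400 s = 7.27×10^-5 s⁻¹.
Cω = 5.31×10^8 × 7.27×10^-5 = 38600 W/(m²·K).
Amplitude A = F₀ / (Cω) = 92.19 / 38600 = 0.00239 K.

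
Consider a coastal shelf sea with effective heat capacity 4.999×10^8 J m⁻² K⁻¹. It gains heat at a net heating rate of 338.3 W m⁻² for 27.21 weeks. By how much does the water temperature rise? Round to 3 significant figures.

11.1 K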